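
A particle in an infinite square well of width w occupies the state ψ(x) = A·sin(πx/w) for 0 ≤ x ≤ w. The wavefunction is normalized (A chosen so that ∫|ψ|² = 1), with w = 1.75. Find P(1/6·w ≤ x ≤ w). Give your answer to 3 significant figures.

P ≈ 0.971

|ψ|² is the probability density, so P = ∫_{1/6·w}^{w} |ψ|² dx.
With A² fixed by ∫|ψ|² = 1, i.e. A² = (w/2)^(−1), substitute and integrate.
Let u = x/w; then A² and the length scale cancel, so P = ∫_{1/6}^{1} sin(π·u)^2 du ÷ ∫_{0}^{1} sin(π·u)^2 du.
With ∫ sin(π·u)^2 du = u/2 - sin(2·π·u)/(4·π) + C, the region integral is √(3)/(8·π) + 5/12 and the full one is 1/2.
This works out to P = √(3)/(4·π) + 5/6.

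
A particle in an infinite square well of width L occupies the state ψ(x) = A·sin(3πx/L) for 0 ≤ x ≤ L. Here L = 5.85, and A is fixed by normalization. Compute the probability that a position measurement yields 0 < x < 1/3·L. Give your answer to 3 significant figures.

P ≈ 0.333

The probability is P = ∫ |ψ|² dx over [0, 1/3·L].
Since A² = 1/(L/2), this is the region integral divided by the full normalization integral.
Substituting u = x/L, A² and the length scale cancel in the ratio: P = ∫_{0}^{1/3} sin(3·π·u)^2 du / ∫_{0}^{1} sin(3·π·u)^2 du.
With ∫ sin(3·π·u)^2 du = u/2 - sin(6·π·u)/(12·π) + C, the region integral is 1/6 and the full one is 1/2.
The result is P = 1/3.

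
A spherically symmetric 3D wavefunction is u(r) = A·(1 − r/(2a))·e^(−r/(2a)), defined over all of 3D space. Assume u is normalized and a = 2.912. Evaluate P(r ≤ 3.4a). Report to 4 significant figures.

P ≈ 0.1028

P = ∫ |u|² 4πr² dr over r ≤ 3.4a.
Normalization gives A² = 1/(8·π·a^3).
Let t = r/a; then A², 4π and the length scale all cancel, so P = ∫_{0}^{3.4} t^2·(1 - t/2)^2·e^(-t) dt ÷ ∫_{0}^{∞} t^2·(1 - t/2)^2·e^(-t) dt.
With ∫ t^2·(1 - t/2)^2·e^(-t) dt = -(t^4/4 + t^2 + 2·t + 2)·e^(-t) + C, the region integral is ≈ 0.205573 and the full one is 2.
The region integral divided by the full integral gives P = 0.10279.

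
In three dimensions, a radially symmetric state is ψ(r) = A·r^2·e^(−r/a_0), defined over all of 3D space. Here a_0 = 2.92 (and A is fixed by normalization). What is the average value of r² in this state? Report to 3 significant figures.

⟨r²⟩ = ∫ r^2 |ψ|² 4πr² dr over the full domain.
Using ∫₀^∞ rⁿ e^(−αr) dr = n!/αⁿ⁺¹, since the A² factors cancel between numerator and denominator, ⟨r²⟩ = 14·a_0^2.
Putting a_0 = 2.92 gives 119.4.

⟨r^2⟩ ≈ 119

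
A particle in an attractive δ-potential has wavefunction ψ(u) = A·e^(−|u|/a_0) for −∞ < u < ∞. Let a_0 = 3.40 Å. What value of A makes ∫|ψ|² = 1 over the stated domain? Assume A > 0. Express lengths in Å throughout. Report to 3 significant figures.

Normalization requires ∫|ψ|² du = 1, integrated from −∞ to ∞.
With ∫₀^∞ u^0 e^(−αu) du = 0!/α^1, ∫|ψ|² du = A²·(a_0).
Hence A² = 1/[a_0].
With a_0 = 3.40: A² = 0.2941 and A = 0.5423.

A ≈ 0.542 Å^(-1/2)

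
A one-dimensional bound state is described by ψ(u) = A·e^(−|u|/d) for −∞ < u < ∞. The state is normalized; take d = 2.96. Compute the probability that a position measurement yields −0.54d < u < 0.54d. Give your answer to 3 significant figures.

P ≈ 0.660

P = ∫_{−0.54d}^{0.54d} |ψ(u)|² du.
Since A² = 1/(d), this is the region integral divided by the full normalization integral.
By symmetry take twice the u ≥ 0 contribution in numerator and denominator; the 2's cancel. In terms of t = u/d (A² and the length scale cancel between numerator and denominator), P = [∫_{0}^{0.54} e^(-2·t) dt] / [∫_{0}^{∞} e^(-2·t) dt].
With ∫ e^(-2·t) dt = -e^(-2·t)/2 + C, the region integral is 1/2 - e^(-27/25)/2 and the full one is 1/2.
Evaluating gives P = 0.6604.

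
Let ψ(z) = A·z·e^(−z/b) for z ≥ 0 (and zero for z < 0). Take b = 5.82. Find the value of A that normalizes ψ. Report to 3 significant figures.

A ≈ 0.142

Require ∫ |ψ|² dz = 1 over the whole domain.
With ∫₀^∞ z^2 e^(−αz) dz = 2!/α^3, with ψ = A·z·e^(−z/b), the integral evaluates to A²·[b^3/4].
With b = 5.82: A² = 0.02029 and A = 0.1424.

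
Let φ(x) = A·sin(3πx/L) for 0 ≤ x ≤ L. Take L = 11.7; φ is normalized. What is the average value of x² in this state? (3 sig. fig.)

⟨x^2⟩ ≈ 44.9

By definition ⟨x²⟩ = ∫ x^2 |φ(x)|² dx.
Evaluating both integrals, ⟨x²⟩ = -L^2/(18·π^2) + L^2/3.
With L = 11.7, ⟨x^2⟩ = 44.86.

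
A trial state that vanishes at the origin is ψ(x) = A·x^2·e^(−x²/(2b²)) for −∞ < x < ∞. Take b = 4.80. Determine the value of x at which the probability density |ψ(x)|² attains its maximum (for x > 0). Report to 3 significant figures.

x ≈ 6.79

The maximum of |ψ(x)|² occurs where its derivative vanishes.
Solving yields x = √(2)·b.
With b = 4.80, the value of x > 0 at which the probability density is greatest is 6.788.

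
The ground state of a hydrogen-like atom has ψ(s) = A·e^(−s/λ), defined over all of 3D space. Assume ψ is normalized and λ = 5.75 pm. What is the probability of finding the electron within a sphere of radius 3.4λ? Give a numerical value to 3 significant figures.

P ≈ 0.966

P = ∫ |ψ|² 4πs² ds over s ≤ 3.4λ.
Normalization gives A² = 1/(π·λ^3).
Substituting u = s/λ, A², 4π and the length scale all cancel in the ratio: P = ∫_{0}^{3.4} u^2·e^(-2·u) du / ∫_{0}^{∞} u^2·e^(-2·u) du.
An antiderivative of u^2·e^(-2·u) is -(2·u^2 + 2·u + 1)·e^(-2·u)/4; evaluating from 0 to 3.4 gives 1/4 - 773·e^(-34/5)/100, while the full integral is 1/4.
The region integral divided by the full integral gives P = 0.9656.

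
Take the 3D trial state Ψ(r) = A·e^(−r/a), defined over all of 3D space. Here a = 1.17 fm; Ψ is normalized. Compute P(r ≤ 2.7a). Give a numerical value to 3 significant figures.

Integrate the radial probability density 4πr²|Ψ|² over r ≤ 2.7a.
A² is fixed by ∫₀^∞ 4πr²|Ψ|² dr = 1, i.e. A² = (π·a^3)^(−1).
Let u = r/a; then A², 4π and the length scale all cancel, so P = ∫_{0}^{2.7} u^2·e^(-2·u) du ÷ ∫_{0}^{∞} u^2·e^(-2·u) du.
With ∫ u^2·e^(-2·u) du = -(2·u^2 + 2·u + 1)·e^(-2·u)/4 + C, the region integral is 1/4 - 1049·e^(-27/5)/200 and the full one is 1/4.
The region integral divided by the full integral gives P = 0.9052.

P ≈ 0.905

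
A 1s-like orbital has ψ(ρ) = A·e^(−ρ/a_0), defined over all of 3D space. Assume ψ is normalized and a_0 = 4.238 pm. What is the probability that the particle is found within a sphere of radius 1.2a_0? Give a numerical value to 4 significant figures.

P ≈ 0.4303

P = ∫ |ψ|² 4πρ² dρ over ρ ≤ 1.2a_0.
A² is fixed by ∫₀^∞ 4πρ²|ψ|² dρ = 1, i.e. A² = (π·a_0^3)^(−1).
Substituting u = ρ/a_0, A², 4π and the length scale all cancel in the ratio: P = ∫_{0}^{1.2} u^2·e^(-2·u) du / ∫_{0}^{∞} u^2·e^(-2·u) du.
Using ∫ u^2·e^(-2·u) du = -(2·u^2 + 2·u + 1)·e^(-2·u)/4, the numerator is 1/4 - 157·e^(-12/5)/100 and the denominator is 1/4.
The region integral divided by the full integral gives P = 0.43029.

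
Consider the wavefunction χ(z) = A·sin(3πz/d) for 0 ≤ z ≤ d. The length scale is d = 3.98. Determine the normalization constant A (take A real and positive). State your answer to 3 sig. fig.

A ≈ 0.709

Require ∫ |χ|² dz = 1 over the whole domain.
The integral (without the A² prefactor) comes out to d/2.
Setting this equal to 1 gives A² = 1/(d/2).
With d = 3.98: A² = 0.5025 and A = 0.7089.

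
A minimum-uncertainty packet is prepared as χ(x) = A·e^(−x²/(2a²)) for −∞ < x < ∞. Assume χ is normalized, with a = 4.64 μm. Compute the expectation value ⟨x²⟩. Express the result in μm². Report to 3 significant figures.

The expectation value is the |χ|²-weighted average of x^2: ∫ x^2|χ|² dx.
Using the Gaussian integral ∫_{−∞}^{∞} e^(−αx²) dx = √(π/α), since the A² factors cancel between numerator and denominator, ⟨x²⟩ = a^2/2.
Putting a = 4.64 gives 10.76.

⟨x^2⟩ ≈ 10.8 μm^2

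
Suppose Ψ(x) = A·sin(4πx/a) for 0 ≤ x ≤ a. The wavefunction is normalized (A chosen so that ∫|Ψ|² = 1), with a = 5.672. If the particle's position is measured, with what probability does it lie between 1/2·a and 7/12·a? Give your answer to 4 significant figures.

P ≈ 0.04888

|Ψ|² is the probability density, so P = ∫_{1/2·a}^{7/12·a} |Ψ|² dx.
Since A² = 1/(a/2), this is the region integral divided by the full normalization integral.
Substituting u = x/a, A² and the length scale cancel in the ratio: P = ∫_{1/2}^{7/12} sin(4·π·u)^2 du / ∫_{0}^{1} sin(4·π·u)^2 du.
An antiderivative of sin(4·π·u)^2 is u/2 - sin(4·π·u)·cos(4·π·u)/(8·π); evaluating from 1/2 to 7/12 gives -√(3)/(32·π) + 1/24, while the full integral is 1/2.
Evaluating gives P = (-√(3)/16 + π/12)/π.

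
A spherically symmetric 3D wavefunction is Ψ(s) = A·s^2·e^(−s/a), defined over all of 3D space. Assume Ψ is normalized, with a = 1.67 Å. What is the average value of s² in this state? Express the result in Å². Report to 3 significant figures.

⟨s^2⟩ ≈ 39.0 Å^2

⟨s²⟩ = ∫ s^2 |Ψ|² 4πs² ds over the full domain.
With ∫₀^∞ s^8 e^(−αs) ds = 8!/α^9, evaluating both integrals, ⟨s²⟩ = 14·a^2.
Putting a = 1.67 gives 39.04.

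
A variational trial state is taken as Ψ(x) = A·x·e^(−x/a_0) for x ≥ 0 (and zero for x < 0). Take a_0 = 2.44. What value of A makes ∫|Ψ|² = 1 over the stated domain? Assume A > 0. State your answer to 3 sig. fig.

A ≈ 0.525

Normalization requires ∫|Ψ|² dx = 1, integrated from 0 to ∞.
Using ∫₀^∞ xⁿ e^(−αx) dx = n!/αⁿ⁺¹, the integral (without the A² prefactor) comes out to a_0^3/4.
Setting this equal to 1 gives A² = 1/(a_0^3/4).
Substituting a_0 = 2.44 gives A² = 0.2754, so A = 0.5247.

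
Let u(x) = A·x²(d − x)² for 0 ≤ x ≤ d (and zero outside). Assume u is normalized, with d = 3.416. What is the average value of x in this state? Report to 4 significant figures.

⟨x⟩ ≈ 1.708

By definition ⟨x⟩ = ∫ x |u(x)|² dx.
Expanding the polynomial and integrating term by term, evaluating both integrals, ⟨x⟩ = d/2.
Putting d = 3.416 gives 1.7080.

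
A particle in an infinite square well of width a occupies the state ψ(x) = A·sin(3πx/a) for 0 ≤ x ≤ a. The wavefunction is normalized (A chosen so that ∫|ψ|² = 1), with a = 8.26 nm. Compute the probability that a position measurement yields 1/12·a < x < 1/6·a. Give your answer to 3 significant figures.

P = ∫_{1/12·a}^{1/6·a} |ψ(x)|² dx.
The normalization integral ∫|ψ|²dx over the whole domain equals a/2·A², and A² cancels in the ratio.
Substituting u = x/a, A² and the length scale cancel in the ratio: P = ∫_{1/12}^{1/6} sin(3·π·u)^2 du / ∫_{0}^{1} sin(3·π·u)^2 du.
An antiderivative of sin(3·π·u)^2 is u/2 - sin(6·π·u)/(12·π); evaluating from 1/12 to 1/6 gives 1/(12·π) + 1/24, while the full integral is 1/2.
The result is P = (2 + π)/(12·π).

P ≈ 0.136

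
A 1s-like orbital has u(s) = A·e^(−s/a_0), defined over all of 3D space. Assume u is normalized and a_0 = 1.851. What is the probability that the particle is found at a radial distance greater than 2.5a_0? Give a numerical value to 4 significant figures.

P ≈ 0.1247

P = ∫ |u|² 4πs² ds over s > 2.5a_0.
The full normalization integral is A²·[π·a_0^3] = 1, fixing A².
Let t = s/a_0; then A², 4π and the length scale all cancel, so P = ∫_{2.5}^{∞} t^2·e^(-2·t) dt ÷ ∫_{0}^{∞} t^2·e^(-2·t) dt.
With ∫ t^2·e^(-2·t) dt = -(2·t^2 + 2·t + 1)·e^(-2·t)/4 + C, the region integral is 37·e^(-5)/8 and the full one is 1/4.
The region integral divided by the full integral gives P = 0.12465.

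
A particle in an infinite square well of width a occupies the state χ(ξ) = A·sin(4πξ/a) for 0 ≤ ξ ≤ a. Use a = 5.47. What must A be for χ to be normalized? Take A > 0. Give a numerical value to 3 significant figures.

A ≈ 0.605

Require ∫ |χ|² dξ = 1 over the whole domain.
Carrying out the integral gives A² · a/2.
Hence A² = 1/[a/2].
Plugging in a = 5.47 yields A = 0.6047.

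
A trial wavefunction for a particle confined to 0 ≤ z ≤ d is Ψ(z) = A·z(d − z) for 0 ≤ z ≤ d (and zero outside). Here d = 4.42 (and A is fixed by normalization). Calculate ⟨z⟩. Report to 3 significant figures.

The expectation value is the |Ψ|²-weighted average of z: ∫ z|Ψ|² dz.
Expanding the polynomial and integrating term by term, evaluating both integrals, ⟨z⟩ = d/2.
With d = 4.42, ⟨z⟩ = 2.210.

⟨z⟩ ≈ 2.21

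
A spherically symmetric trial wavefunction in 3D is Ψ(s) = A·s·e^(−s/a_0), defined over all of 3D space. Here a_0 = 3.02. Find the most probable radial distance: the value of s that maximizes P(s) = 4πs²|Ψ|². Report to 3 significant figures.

s ≈ 6.04

Differentiate P(s) = 4πs²|Ψ|² with respect to s and set to zero.
This gives s = 2·a_0.
With a_0 = 3.02, the most probable radial distance is 6.040.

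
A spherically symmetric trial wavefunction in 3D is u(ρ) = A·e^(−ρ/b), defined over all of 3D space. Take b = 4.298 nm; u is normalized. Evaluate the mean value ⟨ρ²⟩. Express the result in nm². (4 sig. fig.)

⟨ρ^2⟩ ≈ 55.42 nm^2

⟨ρ²⟩ = ∫ ρ^2 |u|² 4πρ² dρ over the full domain.
Recall ∫₀^∞ ρ^m e^(−ρ/β) dρ = m!·β^(m+1), evaluating both integrals, ⟨ρ²⟩ = 3·b^2.
With b = 4.298, ⟨ρ^2⟩ = 55.418.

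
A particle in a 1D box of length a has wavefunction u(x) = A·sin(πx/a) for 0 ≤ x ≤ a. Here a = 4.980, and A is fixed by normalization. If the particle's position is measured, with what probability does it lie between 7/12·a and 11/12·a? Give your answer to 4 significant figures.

P ≈ 0.3333

The probability is P = ∫ |u|² dx over [7/12·a, 11/12·a].
With A² fixed by ∫|u|² = 1, i.e. A² = (a/2)^(−1), substitute and integrate.
Let t = x/a; then A² and the length scale cancel, so P = ∫_{7/12}^{11/12} sin(π·t)^2 dt ÷ ∫_{0}^{1} sin(π·t)^2 dt.
An antiderivative of sin(π·t)^2 is t/2 - sin(2·π·t)/(4·π); evaluating from 7/12 to 11/12 gives 1/6, while the full integral is 1/2.
This works out to P = 1/3.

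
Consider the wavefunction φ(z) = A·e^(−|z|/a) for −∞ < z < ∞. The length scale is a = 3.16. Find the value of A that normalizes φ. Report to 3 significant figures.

Require ∫ |φ|² dz = 1 over the whole domain.
The integral (without the A² prefactor) comes out to a.
So A² = (a)^(−1).
Substituting a = 3.16 gives A² = 0.3165, so A = 0.5625.

A ≈ 0.563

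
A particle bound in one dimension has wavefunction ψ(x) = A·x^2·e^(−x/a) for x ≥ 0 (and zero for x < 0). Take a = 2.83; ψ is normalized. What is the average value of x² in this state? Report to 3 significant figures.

⟨x^2⟩ ≈ 60.1

By definition ⟨x²⟩ = ∫ x^2 |ψ(x)|² dx.
Evaluating both integrals, ⟨x²⟩ = 15·a^2/2.
Putting a = 2.83 gives 60.07.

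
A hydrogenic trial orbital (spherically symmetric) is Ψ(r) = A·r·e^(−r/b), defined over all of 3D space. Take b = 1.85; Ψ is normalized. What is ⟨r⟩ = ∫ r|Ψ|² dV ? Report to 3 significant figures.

The expectation value is the |Ψ|²-weighted average of r: ∫ r|Ψ|² 4πr² dr.
Recall ∫₀^∞ r^m e^(−r/β) dr = m!·β^(m+1), evaluating both integrals, ⟨r⟩ = 5·b/2.
Putting b = 1.85 gives 4.625.

⟨r⟩ ≈ 4.63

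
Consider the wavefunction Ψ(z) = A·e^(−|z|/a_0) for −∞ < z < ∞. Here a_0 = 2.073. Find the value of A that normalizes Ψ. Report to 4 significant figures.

Require ∫ |Ψ|² dz = 1 over the whole domain.
∫|Ψ|² dz = A²·(a_0).
Hence A² = 1/[a_0].
Plugging in a_0 = 2.073 yields A = 0.69454.

A ≈ 0.6945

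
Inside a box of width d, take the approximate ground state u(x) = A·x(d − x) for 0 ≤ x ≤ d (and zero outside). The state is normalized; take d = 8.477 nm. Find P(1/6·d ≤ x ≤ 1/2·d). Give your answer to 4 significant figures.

P ≈ 0.4645

|u|² is the probability density, so P = ∫_{1/6·d}^{1/2·d} |u|² dx.
With A² fixed by ∫|u|² = 1, i.e. A² = (d^5/30)^(−1), substitute and integrate.
In terms of t = x/d (A² and the length scale cancel between numerator and denominator), P = [∫_{1/6}^{1/2} t^2·(1 - t)^2 dt] / [∫_{0}^{1} t^2·(1 - t)^2 dt].
Using ∫ t^2·(1 - t)^2 dt = t^3·(6·t^2 - 15·t + 10)/30, the numerator is ≈ 0.0154835 and the denominator is 1/30.
This works out to P = 301/648.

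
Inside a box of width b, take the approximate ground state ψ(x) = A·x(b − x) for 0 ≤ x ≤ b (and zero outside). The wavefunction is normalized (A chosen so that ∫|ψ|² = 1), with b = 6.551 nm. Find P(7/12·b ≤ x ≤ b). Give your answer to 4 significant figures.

P ≈ 0.3466

P = ∫_{7/12·b}^{b} |ψ(x)|² dx.
With A² fixed by ∫|ψ|² = 1, i.e. A² = (b^5/30)^(−1), substitute and integrate.
In terms of u = x/b (A² and the length scale cancel between numerator and denominator), P = [∫_{7/12}^{1} u^2·(1 - u)^2 du] / [∫_{0}^{1} u^2·(1 - u)^2 du].
Using ∫ u^2·(1 - u)^2 du = u^3·(6·u^2 - 15·u + 10)/30, the numerator is ≈ 0.0115540 and the denominator is 1/30.
Evaluating gives P = 0.34662.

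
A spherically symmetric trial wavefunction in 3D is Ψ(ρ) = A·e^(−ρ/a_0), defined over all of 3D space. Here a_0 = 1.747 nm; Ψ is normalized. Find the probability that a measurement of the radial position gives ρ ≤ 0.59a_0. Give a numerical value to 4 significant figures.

P ≈ 0.1162

With dV = 4πρ²dρ, the probability is ∫|Ψ|² dV over ρ ≤ 0.59a_0.
A² is fixed by ∫₀^∞ 4πρ²|Ψ|² dρ = 1, i.e. A² = (π·a_0^3)^(−1).
Let u = ρ/a_0; then A², 4π and the length scale all cancel, so P = ∫_{0}^{0.59} u^2·e^(-2·u) du ÷ ∫_{0}^{∞} u^2·e^(-2·u) du.
An antiderivative of u^2·e^(-2·u) is -(2·u^2 + 2·u + 1)·e^(-2·u)/4; evaluating from 0 to 0.59 gives ≈ 0.0290512, while the full integral is 1/4.
Taking the ratio yields P = 0.11620.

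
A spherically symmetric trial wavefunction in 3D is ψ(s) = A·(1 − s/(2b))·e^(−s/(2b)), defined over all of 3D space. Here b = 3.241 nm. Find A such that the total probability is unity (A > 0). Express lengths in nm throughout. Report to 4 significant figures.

The normalization condition is ∫|ψ|² 4πs² ds = 1 from 0 to ∞.
Recall ∫₀^∞ s^m e^(−s/β) ds = m!·β^(m+1), the integral (without the A² prefactor) comes out to 8·π·b^3.
Hence A² = 1/[8·π·b^3].
Plugging in b = 3.241 yields A = 0.034187.

A ≈ 0.03419 nm^(-3/2)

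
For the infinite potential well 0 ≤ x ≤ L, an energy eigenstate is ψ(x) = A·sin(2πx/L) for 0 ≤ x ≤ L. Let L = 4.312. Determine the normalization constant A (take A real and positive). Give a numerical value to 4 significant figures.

A ≈ 0.6810

Normalization requires ∫|ψ|² dx = 1, integrated from 0 to L.
With ∫₀^L sin²(nπx/L) dx = L/2, with ψ = A·sin(2πx/L), the integral evaluates to A²·[L/2].
Plugging in L = 4.312 yields A = 0.68104.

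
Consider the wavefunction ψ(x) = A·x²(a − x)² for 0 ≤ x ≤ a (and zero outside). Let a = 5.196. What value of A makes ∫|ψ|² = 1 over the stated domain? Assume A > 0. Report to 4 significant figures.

A ≈ 0.01511

Normalization requires ∫|ψ|² dx = 1, integrated from 0 to a.
Expanding the polynomial and integrating term by term, carrying out the integral gives A² · a^9/630.
Hence A² = 1/[a^9/630].
With a = 5.196: A² = 0.00022820 and A = 0.015106.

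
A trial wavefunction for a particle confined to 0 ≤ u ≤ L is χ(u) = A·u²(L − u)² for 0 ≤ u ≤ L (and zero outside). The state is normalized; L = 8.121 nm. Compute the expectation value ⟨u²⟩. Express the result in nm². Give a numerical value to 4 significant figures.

⟨u^2⟩ ≈ 17.99 nm^2

By definition ⟨u²⟩ = ∫ u^2 |χ(u)|² du.
Expanding the polynomial and integrating term by term, evaluating both integrals, ⟨u²⟩ = 3·L^2/11.
Putting L = 8.121 gives 17.987.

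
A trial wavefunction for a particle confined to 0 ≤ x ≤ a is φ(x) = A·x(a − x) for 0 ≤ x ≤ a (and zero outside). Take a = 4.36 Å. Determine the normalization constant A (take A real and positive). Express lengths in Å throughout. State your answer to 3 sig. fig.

We need A² ∫|f|² dx = 1, taking the integral from 0 to a.
Expanding the polynomial and integrating term by term, with φ = A·x(a − x), the integral evaluates to A²·[a^5/30].
So A² = (a^5/30)^(−1).
Substituting a = 4.36 gives A² = 0.01904, so A = 0.1380.

A ≈ 0.138 Å^(-5/2)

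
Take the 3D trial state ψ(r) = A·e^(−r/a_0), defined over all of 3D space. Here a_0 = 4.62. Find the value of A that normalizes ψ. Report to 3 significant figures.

The normalization condition is ∫|ψ|² 4πr² dr = 1 from 0 to ∞.
(Spherical symmetry: dV = 4πr² dr.)
Carrying out the integral gives A² · π·a_0^3.
Setting this equal to 1 gives A² = 1/(π·a_0^3).
Plugging in a_0 = 4.62 yields A = 0.05681.

A ≈ 0.0568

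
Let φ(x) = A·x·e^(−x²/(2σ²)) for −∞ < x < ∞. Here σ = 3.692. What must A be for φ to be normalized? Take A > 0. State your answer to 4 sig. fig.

Require ∫ |φ|² dx = 1 over the whole domain.
With ∫_{−∞}^{∞} x^(2m) e^(−αx²) dx = (2m−1)!!·√π / (2^m α^(m+1/2)), the integral (without the A² prefactor) comes out to √(π)·σ^3/2.
Setting this equal to 1 gives A² = 1/(√(π)·σ^3/2).
With σ = 3.692: A² = 0.022422 and A = 0.14974.

A ≈ 0.1497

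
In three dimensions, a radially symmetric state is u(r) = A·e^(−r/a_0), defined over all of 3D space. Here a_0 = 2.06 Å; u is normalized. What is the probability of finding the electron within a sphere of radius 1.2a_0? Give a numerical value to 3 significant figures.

P = ∫ |u|² 4πr² dr over r ≤ 1.2a_0.
The full normalization integral is A²·[π·a_0^3] = 1, fixing A².
Let t = r/a_0; then A², 4π and the length scale all cancel, so P = ∫_{0}^{1.2} t^2·e^(-2·t) dt ÷ ∫_{0}^{∞} t^2·e^(-2·t) dt.
An antiderivative of t^2·e^(-2·t) is -(2·t^2 + 2·t + 1)·e^(-2·t)/4; evaluating from 0 to 1.2 gives 1/4 - 157·e^(-12/5)/100, while the full integral is 1/4.
Taking the ratio yields P = 0.4303.

P ≈ 0.430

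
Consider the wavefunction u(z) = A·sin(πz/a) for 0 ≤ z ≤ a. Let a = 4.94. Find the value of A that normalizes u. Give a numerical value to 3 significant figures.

A ≈ 0.636

Require ∫ |u|² dz = 1 over the whole domain.
∫|u|² dz = A²·(a/2).
Substituting a = 4.94 gives A² = 0.4049, so A = 0.6363.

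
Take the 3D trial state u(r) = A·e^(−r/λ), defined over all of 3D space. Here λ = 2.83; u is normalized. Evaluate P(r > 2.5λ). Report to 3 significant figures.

P = ∫ |u|² 4πr² dr over r > 2.5λ.
Normalization gives A² = 1/(π·λ^3).
Substituting t = r/λ, A², 4π and the length scale all cancel in the ratio: P = ∫_{2.5}^{∞} t^2·e^(-2·t) dt / ∫_{0}^{∞} t^2·e^(-2·t) dt.
Using ∫ t^2·e^(-2·t) dt = -(2·t^2 + 2·t + 1)·e^(-2·t)/4, the numerator is 37·e^(-5)/8 and the denominator is 1/4.
Taking the ratio yields P = 0.1247.

P ≈ 0.125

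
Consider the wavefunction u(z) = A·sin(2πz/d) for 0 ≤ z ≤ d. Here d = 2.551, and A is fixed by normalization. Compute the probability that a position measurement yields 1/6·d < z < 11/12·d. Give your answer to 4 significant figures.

P ≈ 0.8878

The probability is P = ∫ |u|² dz over [1/6·d, 11/12·d].
Since A² = 1/(d/2), this is the region integral divided by the full normalization integral.
In terms of t = z/d (A² and the length scale cancel between numerator and denominator), P = [∫_{1/6}^{11/12} sin(2·π·t)^2 dt] / [∫_{0}^{1} sin(2·π·t)^2 dt].
With ∫ sin(2·π·t)^2 dt = t/2 - sin(4·π·t)/(8·π) + C, the region integral is √(3)/(8·π) + 3/8 and the full one is 1/2.
Evaluating gives P = (√(3) + 3·π)/(4·π).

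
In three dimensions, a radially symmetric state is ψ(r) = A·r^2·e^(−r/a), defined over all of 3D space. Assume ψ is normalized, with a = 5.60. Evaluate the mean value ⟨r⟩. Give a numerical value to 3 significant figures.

⟨r⟩ = ∫ r |ψ|² 4πr² dr over the full domain.
Evaluating both integrals, ⟨r⟩ = 7·a/2.
With a = 5.60, ⟨r⟩ = 19.60.

⟨r⟩ ≈ 19.6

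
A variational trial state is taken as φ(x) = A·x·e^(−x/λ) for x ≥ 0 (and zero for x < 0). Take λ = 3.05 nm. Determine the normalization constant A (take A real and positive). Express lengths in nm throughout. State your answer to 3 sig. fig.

Require ∫ |φ|² dx = 1 over the whole domain.
Carrying out the integral gives A² · λ^3/4.
With λ = 3.05: A² = 0.1410 and A = 0.3755.

A ≈ 0.375 nm^(-3/2)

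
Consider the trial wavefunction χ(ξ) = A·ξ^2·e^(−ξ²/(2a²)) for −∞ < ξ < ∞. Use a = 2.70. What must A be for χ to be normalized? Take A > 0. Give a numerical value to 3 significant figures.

The normalization condition is ∫|χ|² dξ = 1 from −∞ to ∞.
Using the Gaussian integral ∫_{−∞}^{∞} e^(−αξ²) dξ = √(π/α), carrying out the integral gives A² · 3·√(π)·a^5/4.
Setting this equal to 1 gives A² = 1/(3·√(π)·a^5/4).
With a = 2.70: A² = 0.005243 and A = 0.07241.

A ≈ 0.0724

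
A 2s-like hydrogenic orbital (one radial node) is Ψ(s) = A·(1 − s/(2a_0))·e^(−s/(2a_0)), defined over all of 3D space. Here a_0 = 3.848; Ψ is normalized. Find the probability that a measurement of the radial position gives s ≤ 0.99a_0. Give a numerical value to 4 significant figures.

P ≈ 0.03385

P = ∫ |Ψ|² 4πs² ds over s ≤ 0.99a_0.
A² is fixed by ∫₀^∞ 4πs²|Ψ|² ds = 1, i.e. A² = (8·π·a_0^3)^(−1).
Let u = s/a_0; then A², 4π and the length scale all cancel, so P = ∫_{0}^{0.99} u^2·(1 - u/2)^2·e^(-u) du ÷ ∫_{0}^{∞} u^2·(1 - u/2)^2·e^(-u) du.
An antiderivative of u^2·(1 - u/2)^2·e^(-u) is -(u^4/4 + u^2 + 2·u + 2)·e^(-u); evaluating from 0 to 0.99 gives ≈ 0.0677087, while the full integral is 2.
This evaluates to P = 0.033854.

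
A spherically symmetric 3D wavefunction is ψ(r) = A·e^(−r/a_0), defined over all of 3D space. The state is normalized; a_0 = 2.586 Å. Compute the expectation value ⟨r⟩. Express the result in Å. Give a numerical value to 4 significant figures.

⟨r⟩ ≈ 3.879 Å

By definition ⟨r⟩ = ∫ r |ψ(r)|² 4πr² dr.
The ratio of the moment integral to the normalization integral gives ⟨r⟩ = 3·a_0/2.
With a_0 = 2.586, ⟨r⟩ = 3.8790.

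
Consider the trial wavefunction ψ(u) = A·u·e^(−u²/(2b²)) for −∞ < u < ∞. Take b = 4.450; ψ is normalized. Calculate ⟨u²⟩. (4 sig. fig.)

The expectation value is the |ψ|²-weighted average of u^2: ∫ u^2|ψ|² du.
Evaluating both integrals, ⟨u²⟩ = 3·b^2/2.
Putting b = 4.450 gives 29.704.

⟨u^2⟩ ≈ 29.70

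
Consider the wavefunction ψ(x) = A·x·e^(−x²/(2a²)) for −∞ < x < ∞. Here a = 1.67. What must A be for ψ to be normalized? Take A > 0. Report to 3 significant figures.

The normalization condition is ∫|ψ|² dx = 1 from −∞ to ∞.
With ∫_{−∞}^{∞} x^(2m) e^(−αx²) dx = (2m−1)!!·√π / (2^m α^(m+1/2)), with ψ = A·x·e^(−x²/(2a²)), the integral evaluates to A²·[√(π)·a^3/2].
Hence A² = 1/[√(π)·a^3/2].
Substituting a = 1.67 gives A² = 0.2423, so A = 0.4922.

A ≈ 0.492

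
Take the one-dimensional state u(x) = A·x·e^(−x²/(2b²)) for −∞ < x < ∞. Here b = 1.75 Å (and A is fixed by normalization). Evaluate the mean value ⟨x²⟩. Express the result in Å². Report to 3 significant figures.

⟨x²⟩ = ∫ x^2 |u|² dx over the full domain.
The ratio of the moment integral to the normalization integral gives ⟨x²⟩ = 3·b^2/2.
With b = 1.75, ⟨x^2⟩ = 4.594.

⟨x^2⟩ ≈ 4.59 Å^2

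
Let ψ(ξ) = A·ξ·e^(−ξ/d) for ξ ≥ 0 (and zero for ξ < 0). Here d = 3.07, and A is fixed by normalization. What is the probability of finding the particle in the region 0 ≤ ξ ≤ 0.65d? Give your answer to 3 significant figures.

P = ∫_{0}^{0.65d} |ψ(ξ)|² dξ.
With A² fixed by ∫|ψ|² = 1, i.e. A² = (d^3/4)^(−1), substitute and integrate.
Substituting u = ξ/d, A² and the length scale cancel in the ratio: P = ∫_{0}^{0.65} u^2·e^(-2·u) du / ∫_{0}^{∞} u^2·e^(-2·u) du.
Using ∫ u^2·e^(-2·u) du = -(2·u^2 + 2·u + 1)·e^(-2·u)/4, the numerator is 1/4 - 629·e^(-13/10)/800 and the denominator is 1/4.
Taking the ratio, P = 0.1429.

P ≈ 0.143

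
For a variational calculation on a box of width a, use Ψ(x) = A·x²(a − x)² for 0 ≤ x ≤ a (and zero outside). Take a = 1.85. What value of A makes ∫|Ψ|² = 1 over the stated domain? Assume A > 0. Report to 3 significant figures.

Require ∫ |Ψ|² dx = 1 over the whole domain.
Carrying out the integral gives A² · a^9/630.
Setting this equal to 1 gives A² = 1/(a^9/630).
Plugging in a = 1.85 yields A = 1.575.

A ≈ 1.58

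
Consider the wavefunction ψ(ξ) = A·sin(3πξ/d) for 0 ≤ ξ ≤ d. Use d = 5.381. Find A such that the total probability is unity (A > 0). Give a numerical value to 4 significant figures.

We need A² ∫|f|² dξ = 1, taking the integral from 0 to d.
Using sin²θ = (1 − cos 2θ)/2, carrying out the integral gives A² · d/2.
So A² = (d/2)^(−1).
With d = 5.381: A² = 0.37168 and A = 0.60965.

A ≈ 0.6097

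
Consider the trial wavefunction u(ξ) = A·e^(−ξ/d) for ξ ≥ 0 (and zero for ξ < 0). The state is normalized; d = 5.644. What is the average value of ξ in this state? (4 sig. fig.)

By definition ⟨ξ⟩ = ∫ ξ |u(ξ)|² dξ.
Using ∫₀^∞ ξⁿ e^(−αξ) dξ = n!/αⁿ⁺¹, the ratio of the moment integral to the normalization integral gives ⟨ξ⟩ = d/2.
Putting d = 5.644 gives 2.8220.

⟨ξ⟩ ≈ 2.822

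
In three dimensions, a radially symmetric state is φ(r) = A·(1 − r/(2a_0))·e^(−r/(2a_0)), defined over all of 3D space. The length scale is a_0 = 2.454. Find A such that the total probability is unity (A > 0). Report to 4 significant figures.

A ≈ 0.05189

Normalization requires ∫|φ|² 4πr² dr = 1, integrated from 0 to ∞.
With ∫₀^∞ r^4 e^(−αr) dr = 4!/α^5, carrying out the integral gives A² · 8·π·a_0^3.
Hence A² = 1/[8·π·a_0^3].
Substituting a_0 = 2.454 gives A² = 0.0026924, so A = 0.051888.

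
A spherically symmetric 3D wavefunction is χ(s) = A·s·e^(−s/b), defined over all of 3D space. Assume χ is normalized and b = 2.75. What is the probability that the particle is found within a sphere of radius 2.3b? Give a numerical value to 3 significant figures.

P = ∫ |χ|² 4πs² ds over s ≤ 2.3b.
Normalization gives A² = 1/(3·π·b^5).
Let u = s/b; then A², 4π and the length scale all cancel, so P = ∫_{0}^{2.3} u^4·e^(-2·u) du ÷ ∫_{0}^{∞} u^4·e^(-2·u) du.
Using ∫ u^4·e^(-2·u) du = -(u^4/2 + u^3 + 3·u^2/2 + 3·u/2 + 3/4)·e^(-2·u), the numerator is ≈ 0.36507 and the denominator is 3/4.
This evaluates to P = 0.4868.

P ≈ 0.487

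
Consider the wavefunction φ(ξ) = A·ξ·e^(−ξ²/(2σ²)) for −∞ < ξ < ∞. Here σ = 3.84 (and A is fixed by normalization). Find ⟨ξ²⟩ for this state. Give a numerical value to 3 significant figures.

The expectation value is the |φ|²-weighted average of ξ^2: ∫ ξ^2|φ|² dξ.
The ratio of the moment integral to the normalization integral gives ⟨ξ²⟩ = 3·σ^2/2.
With σ = 3.84, ⟨ξ^2⟩ = 22.12.

⟨ξ^2⟩ ≈ 22.1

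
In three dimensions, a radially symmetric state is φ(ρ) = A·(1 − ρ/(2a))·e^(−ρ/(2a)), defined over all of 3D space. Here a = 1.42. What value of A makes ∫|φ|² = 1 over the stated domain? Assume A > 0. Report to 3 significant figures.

A ≈ 0.118

We need A² ∫|f|² 4πρ² dρ = 1, taking the integral from 0 to ∞.
The angular integral contributes 4π, leaving ∫₀^∞ ρ²|φ|² dρ.
Using ∫₀^∞ ρⁿ e^(−αρ) dρ = n!/αⁿ⁺¹, with φ = A·(1 − ρ/(2a))·e^(−ρ/(2a)), the integral evaluates to A²·[8·π·a^3].
Setting this equal to 1 gives A² = 1/(8·π·a^3).
Substituting a = 1.42 gives A² = 0.01390, so A = 0.1179.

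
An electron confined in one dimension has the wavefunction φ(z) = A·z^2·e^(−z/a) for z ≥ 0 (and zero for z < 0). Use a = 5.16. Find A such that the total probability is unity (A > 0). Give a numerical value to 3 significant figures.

We need A² ∫|f|² dz = 1, taking the integral from 0 to ∞.
With ∫₀^∞ z^4 e^(−αz) dz = 4!/α^5, carrying out the integral gives A² · 3·a^5/4.
With a = 5.16: A² = 0.0003645 and A = 0.01909.

A ≈ 0.0191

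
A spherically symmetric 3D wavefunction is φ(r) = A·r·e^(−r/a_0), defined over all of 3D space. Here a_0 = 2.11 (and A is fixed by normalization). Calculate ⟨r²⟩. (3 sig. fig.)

⟨r^2⟩ ≈ 33.4

The expectation value is the |φ|²-weighted average of r^2: ∫ r^2|φ|² 4πr² dr.
Recall ∫₀^∞ r^m e^(−r/β) dr = m!·β^(m+1), since the A² factors cancel between numerator and denominator, ⟨r²⟩ = 15·a_0^2/2.
Putting a_0 = 2.11 gives 33.39.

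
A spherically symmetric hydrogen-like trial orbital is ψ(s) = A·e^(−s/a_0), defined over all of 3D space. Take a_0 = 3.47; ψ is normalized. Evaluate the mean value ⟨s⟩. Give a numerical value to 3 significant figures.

⟨s⟩ ≈ 5.21

⟨s⟩ = ∫ s |ψ|² 4πs² ds over the full domain.
With ∫₀^∞ s^3 e^(−αs) ds = 3!/α^4, the ratio of the moment integral to the normalization integral gives ⟨s⟩ = 3·a_0/2.
With a_0 = 3.47, ⟨s⟩ = 5.205.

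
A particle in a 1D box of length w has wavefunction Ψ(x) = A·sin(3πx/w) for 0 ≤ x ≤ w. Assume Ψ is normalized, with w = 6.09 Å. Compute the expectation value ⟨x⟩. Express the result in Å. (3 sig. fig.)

By definition ⟨x⟩ = ∫ x |Ψ(x)|² dx.
With ∫₀^w sin²(nπx/w) dx = w/2, evaluating both integrals, ⟨x⟩ = w/2.
Putting w = 6.09 gives 3.045.

⟨x⟩ ≈ 3.05 Å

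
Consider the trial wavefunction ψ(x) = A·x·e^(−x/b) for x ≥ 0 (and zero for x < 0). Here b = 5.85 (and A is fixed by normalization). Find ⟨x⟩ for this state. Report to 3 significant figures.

⟨x⟩ ≈ 8.78

The expectation value is the |ψ|²-weighted average of x: ∫ x|ψ|² dx.
Since the A² factors cancel between numerator and denominator, ⟨x⟩ = 3·b/2.
With b = 5.85, ⟨x⟩ = 8.775.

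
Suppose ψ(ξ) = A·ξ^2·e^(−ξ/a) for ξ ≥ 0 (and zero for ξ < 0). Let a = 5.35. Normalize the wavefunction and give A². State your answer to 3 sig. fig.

We need A² ∫|f|² dξ = 1, taking the integral from 0 to ∞.
Using ∫₀^∞ ξⁿ e^(−αξ) dξ = n!/αⁿ⁺¹, the integral (without the A² prefactor) comes out to 3·a^5/4.
So A² = (3·a^5/4)^(−1).
Substituting a = 5.35 gives A² = 0.0003042, so A = 0.01744.

A^2 ≈ 0.000304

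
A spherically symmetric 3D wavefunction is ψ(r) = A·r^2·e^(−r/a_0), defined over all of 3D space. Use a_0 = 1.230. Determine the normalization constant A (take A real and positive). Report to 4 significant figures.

A ≈ 0.05763

Require ∫ |ψ|² 4πr² dr = 1 over the whole domain.
∫|ψ|² 4πr² dr = A²·(45·π·a_0^7/2).
Hence A² = 1/[45·π·a_0^7/2].
Plugging in a_0 = 1.230 yields A = 0.057632.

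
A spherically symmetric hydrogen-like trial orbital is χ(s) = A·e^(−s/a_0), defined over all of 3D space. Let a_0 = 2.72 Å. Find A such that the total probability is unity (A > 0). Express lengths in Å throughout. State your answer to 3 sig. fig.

A ≈ 0.126 Å^(-3/2)

The normalization condition is ∫|χ|² 4πs² ds = 1 from 0 to ∞.
In 3D with spherical symmetry the volume element is 4πs² ds.
With χ = A·e^(−s/a_0), the integral evaluates to A²·[π·a_0^3].
So A² = (π·a_0^3)^(−1).
Substituting a_0 = 2.72 gives A² = 0.01582, so A = 0.1258.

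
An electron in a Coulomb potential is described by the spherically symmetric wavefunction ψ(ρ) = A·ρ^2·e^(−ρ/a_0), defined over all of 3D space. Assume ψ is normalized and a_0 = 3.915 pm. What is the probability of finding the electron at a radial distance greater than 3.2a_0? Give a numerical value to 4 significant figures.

P = ∫ |ψ|² 4πρ² dρ over ρ > 3.2a_0.
A² is fixed by ∫₀^∞ 4πρ²|ψ|² dρ = 1, i.e. A² = (45·π·a_0^7/2)^(−1).
Substituting u = ρ/a_0, A², 4π and the length scale all cancel in the ratio: P = ∫_{3.2}^{∞} u^6·e^(-2·u) du / ∫_{0}^{∞} u^6·e^(-2·u) du.
With ∫ u^6·e^(-2·u) du = -(4·u^6 + 12·u^5 + 30·u^4 + 60·u^3 + 90·u^2 + 90·u + 45)·e^(-2·u)/8 + C, the region integral is ≈ 3.05060 and the full one is 45/8.
Taking the ratio yields P = 0.54233.

P ≈ 0.5423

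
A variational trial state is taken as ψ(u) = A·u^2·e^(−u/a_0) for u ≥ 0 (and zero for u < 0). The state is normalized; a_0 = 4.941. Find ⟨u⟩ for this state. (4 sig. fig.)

⟨u⟩ ≈ 12.35

⟨u⟩ = ∫ u |ψ|² du over the full domain.
Evaluating both integrals, ⟨u⟩ = 5·a_0/2.
Putting a_0 = 4.941 gives 12.353.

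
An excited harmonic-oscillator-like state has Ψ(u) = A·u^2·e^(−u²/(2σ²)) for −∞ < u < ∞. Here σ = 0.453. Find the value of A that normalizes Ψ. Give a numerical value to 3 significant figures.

The normalization condition is ∫|Ψ|² du = 1 from −∞ to ∞.
With ∫_{−∞}^{∞} u^(2m) e^(−αu²) du = (2m−1)!!·√π / (2^m α^(m+1/2)), carrying out the integral gives A² · 3·√(π)·σ^5/4.
Substituting σ = 0.453 gives A² = 39.43, so A = 6.280.

A ≈ 6.28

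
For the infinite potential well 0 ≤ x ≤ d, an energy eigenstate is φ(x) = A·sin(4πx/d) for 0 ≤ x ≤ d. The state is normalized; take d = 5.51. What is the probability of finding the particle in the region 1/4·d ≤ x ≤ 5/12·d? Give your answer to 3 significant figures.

|φ|² is the probability density, so P = ∫_{1/4·d}^{5/12·d} |φ|² dx.
The normalization integral ∫|φ|²dx over the whole domain equals d/2·A², and A² cancels in the ratio.
Substituting u = x/d, A² and the length scale cancel in the ratio: P = ∫_{1/4}^{5/12} sin(4·π·u)^2 du / ∫_{0}^{1} sin(4·π·u)^2 du.
An antiderivative of sin(4·π·u)^2 is u/2 - sin(4·π·u)·cos(4·π·u)/(8·π); evaluating from 1/4 to 5/12 gives √(3)/(32·π) + 1/12, while the full integral is 1/2.
Evaluating gives P = (√(3)/16 + π/6)/π.

P ≈ 0.201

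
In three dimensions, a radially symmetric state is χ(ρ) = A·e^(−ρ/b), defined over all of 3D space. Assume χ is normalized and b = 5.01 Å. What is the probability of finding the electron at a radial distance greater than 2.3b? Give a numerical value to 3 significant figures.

With dV = 4πρ²dρ, the probability is ∫|χ|² dV over ρ > 2.3b.
The full normalization integral is A²·[π·b^3] = 1, fixing A².
In terms of u = ρ/b (A², 4π and the length scale all cancel between numerator and denominator), P = [∫_{2.3}^{∞} u^2·e^(-2·u) du] / [∫_{0}^{∞} u^2·e^(-2·u) du].
Using ∫ u^2·e^(-2·u) du = -(2·u^2 + 2·u + 1)·e^(-2·u)/4, the numerator is 809·e^(-23/5)/200 and the denominator is 1/4.
Taking the ratio yields P = 0.1626.

P ≈ 0.163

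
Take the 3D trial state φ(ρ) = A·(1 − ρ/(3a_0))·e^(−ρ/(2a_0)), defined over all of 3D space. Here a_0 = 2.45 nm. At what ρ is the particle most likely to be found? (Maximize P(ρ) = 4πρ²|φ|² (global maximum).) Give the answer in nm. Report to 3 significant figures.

The maximum of P(ρ) = 4πρ²|φ|² occurs where its derivative vanishes.
This gives ρ = a_0.
With a_0 = 2.45, the most probable radial distance is 2.450 nm.

ρ ≈ 2.45 nm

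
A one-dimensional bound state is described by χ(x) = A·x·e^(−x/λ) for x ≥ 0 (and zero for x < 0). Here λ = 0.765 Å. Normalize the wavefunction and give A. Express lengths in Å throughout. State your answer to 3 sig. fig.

A ≈ 2.99 Å^(-3/2)

We need A² ∫|f|² dx = 1, taking the integral from 0 to ∞.
Using ∫₀^∞ xⁿ e^(−αx) dx = n!/αⁿ⁺¹, with χ = A·x·e^(−x/λ), the integral evaluates to A²·[λ^3/4].
Plugging in λ = 0.765 yields A = 2.989.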